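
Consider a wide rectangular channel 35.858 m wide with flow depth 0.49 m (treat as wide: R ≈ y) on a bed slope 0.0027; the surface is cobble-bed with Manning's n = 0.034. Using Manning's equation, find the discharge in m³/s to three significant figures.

A = b·y = 35.858 × 0.49 = 17.57 m²
Wide channel: R ≈ y = 0.49 m
Q = (1/n)·A·R^(2/3)·S^(1/2) = (1/0.034) × 17.57 × 0.4900^(2/3) × 0.0027^(1/2) = 16.69 m³/s

16.7 m³/s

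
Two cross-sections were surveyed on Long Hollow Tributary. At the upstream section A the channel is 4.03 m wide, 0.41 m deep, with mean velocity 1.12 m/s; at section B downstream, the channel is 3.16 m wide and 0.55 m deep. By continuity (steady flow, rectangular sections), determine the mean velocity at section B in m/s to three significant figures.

Q = A₁V₁ = (4.03×0.41) × 1.12 = 1.851 m³/s
A₂ = 3.16 × 0.55 = 1.738 m²
V₂ = Q/A₂ = 1.851/1.738 = 1.065 m/s

1.06 m/s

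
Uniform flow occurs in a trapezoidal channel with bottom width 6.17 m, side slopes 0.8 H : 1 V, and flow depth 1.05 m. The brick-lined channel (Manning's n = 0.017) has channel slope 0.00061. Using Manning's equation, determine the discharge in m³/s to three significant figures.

9.45 m³/s

A = (b + z·y)·y = (6.17 + 0.8×1.05)×1.05 = 7.361 m²
P = b + 2y√(1+z²) = 6.17 + 2×1.05×√(1+0.8²) = 8.859 m
R = A/P = 7.361/8.859 = 0.8308 m
Q = (1/n)·A·R^(2/3)·S^(1/2) = (1/0.017) × 7.361 × 0.8308^(2/3) × 0.00061^(1/2) = 9.451 m³/s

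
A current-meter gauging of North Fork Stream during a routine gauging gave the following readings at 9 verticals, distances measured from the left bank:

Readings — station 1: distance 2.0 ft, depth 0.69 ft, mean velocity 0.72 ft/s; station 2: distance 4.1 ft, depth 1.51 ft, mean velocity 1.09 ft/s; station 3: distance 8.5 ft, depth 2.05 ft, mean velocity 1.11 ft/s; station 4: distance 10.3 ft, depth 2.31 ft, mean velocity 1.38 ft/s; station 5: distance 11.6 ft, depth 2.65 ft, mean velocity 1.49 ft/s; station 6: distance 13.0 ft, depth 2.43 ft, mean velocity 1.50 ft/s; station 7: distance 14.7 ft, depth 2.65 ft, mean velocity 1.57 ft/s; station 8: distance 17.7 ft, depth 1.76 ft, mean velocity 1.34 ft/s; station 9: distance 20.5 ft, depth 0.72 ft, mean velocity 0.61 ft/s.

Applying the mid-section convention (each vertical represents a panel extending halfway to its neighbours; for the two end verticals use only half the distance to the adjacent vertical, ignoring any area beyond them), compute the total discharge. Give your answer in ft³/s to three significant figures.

w_1 = (4.1 − 2.0)/2 = 1.05 ft; q_1 = 0.72 × 0.69 × 1.05 = 0.5216 ft³/s
w_2 = (8.5 − 2.0)/2 = 3.25 ft; q_2 = 1.09 × 1.51 × 3.25 = 5.349 ft³/s
w_3 = (10.3 − 4.1)/2 = 3.1 ft; q_3 = 1.11 × 2.05 × 3.1 = 7.054 ft³/s
w_4 = (11.6 − 8.5)/2 = 1.55 ft; q_4 = 1.38 × 2.31 × 1.55 = 4.941 ft³/s
w_5 = (13.0 − 10.3)/2 = 1.35 ft; q_5 = 1.49 × 2.65 × 1.35 = 5.330 ft³/s
w_6 = (14.7 − 11.6)/2 = 1.55 ft; q_6 = 1.50 × 2.43 × 1.55 = 5.650 ft³/s
w_7 = (17.7 − 13.0)/2 = 2.35 ft; q_7 = 1.57 × 2.65 × 2.35 = 9.777 ft³/s
w_8 = (20.5 − 14.7)/2 = 2.9 ft; q_8 = 1.34 × 1.76 × 2.9 = 6.839 ft³/s
w_9 = (20.5 − 17.7)/2 = 1.4 ft; q_9 = 0.61 × 0.72 × 1.4 = 0.6149 ft³/s
Q = Σ qᵢ = 46.08 ft³/s

46.1 ft³/s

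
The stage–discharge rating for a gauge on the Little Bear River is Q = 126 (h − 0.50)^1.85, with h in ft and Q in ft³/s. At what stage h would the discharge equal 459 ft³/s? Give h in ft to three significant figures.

h − h₀ = (Q/C)^(1/b) = (459/126)^(1/1.85) = 2.011 ft
h = 0.50 + 2.011 = 2.511 ft

2.51 ft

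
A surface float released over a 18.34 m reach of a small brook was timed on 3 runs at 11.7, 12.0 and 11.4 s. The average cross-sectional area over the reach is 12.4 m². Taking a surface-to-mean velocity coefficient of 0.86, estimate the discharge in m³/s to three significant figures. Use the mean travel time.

t̄ = (11.7 + 12.0 + 11.4) / 3 = 11.7 s
v_surface = L / t̄ = 18.34 / 11.7 = 1.568 m/s
v_mean = 0.86 × 1.568 = 1.348 m/s
Q = A × v_mean = 12.4 × 1.348 = 16.72 m³/s

16.7 m³/s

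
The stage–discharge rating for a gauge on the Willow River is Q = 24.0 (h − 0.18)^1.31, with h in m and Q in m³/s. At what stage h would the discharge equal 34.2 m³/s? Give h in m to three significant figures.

1.49 m

h − h₀ = (Q/C)^(1/b) = (34.2/24.0)^(1/1.31) = 1.310 m
h = 0.18 + 1.310 = 1.490 m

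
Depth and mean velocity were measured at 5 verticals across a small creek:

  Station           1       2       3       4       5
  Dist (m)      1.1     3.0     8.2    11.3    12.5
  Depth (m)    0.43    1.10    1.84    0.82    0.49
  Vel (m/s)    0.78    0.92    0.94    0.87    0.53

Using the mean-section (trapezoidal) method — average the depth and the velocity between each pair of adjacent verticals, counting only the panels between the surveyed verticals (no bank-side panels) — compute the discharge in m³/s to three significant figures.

12.6 m³/s

Panel 1-2: Δb = 1.9 m, d̄ = (0.43+1.10)/2 = 0.765, v̄ = (0.78+0.92)/2 = 0.85 → q = 1.9×0.765×0.85 = 1.235 m³/s
Panel 2-3: Δb = 5.2 m, d̄ = (1.10+1.84)/2 = 1.47, v̄ = (0.92+0.94)/2 = 0.93 → q = 5.2×1.47×0.93 = 7.109 m³/s
Panel 3-4: Δb = 3.1 m, d̄ = (1.84+0.82)/2 = 1.33, v̄ = (0.94+0.87)/2 = 0.905 → q = 3.1×1.33×0.905 = 3.731 m³/s
Panel 4-5: Δb = 1.2 m, d̄ = (0.82+0.49)/2 = 0.655, v̄ = (0.87+0.53)/2 = 0.7 → q = 1.2×0.655×0.7 = 0.5502 m³/s
Q = Σ q = 12.63 m³/s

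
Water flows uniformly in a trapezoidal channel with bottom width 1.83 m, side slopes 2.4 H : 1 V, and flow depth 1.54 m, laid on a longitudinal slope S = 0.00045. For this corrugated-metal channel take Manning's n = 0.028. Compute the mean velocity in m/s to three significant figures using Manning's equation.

A = (b + z·y)·y = (1.83 + 2.4×1.54)×1.54 = 8.510 m²
P = b + 2y√(1+z²) = 1.83 + 2×1.54×√(1+2.4²) = 9.838 m
R = A/P = 8.510/9.838 = 0.8650 m
Q = (1/n)·A·R^(2/3)·S^(1/2) = (1/0.028) × 8.510 × 0.8650^(2/3) × 0.00045^(1/2) = 5.853 m³/s
V = Q/A = 5.853/8.510 = 0.6878 m/s

0.688 m/s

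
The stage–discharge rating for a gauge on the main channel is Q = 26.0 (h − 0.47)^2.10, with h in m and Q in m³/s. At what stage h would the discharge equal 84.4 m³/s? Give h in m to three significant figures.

2.22 m

h − h₀ = (Q/C)^(1/b) = (84.4/26.0)^(1/2.10) = 1.752 m
h = 0.47 + 1.752 = 2.222 m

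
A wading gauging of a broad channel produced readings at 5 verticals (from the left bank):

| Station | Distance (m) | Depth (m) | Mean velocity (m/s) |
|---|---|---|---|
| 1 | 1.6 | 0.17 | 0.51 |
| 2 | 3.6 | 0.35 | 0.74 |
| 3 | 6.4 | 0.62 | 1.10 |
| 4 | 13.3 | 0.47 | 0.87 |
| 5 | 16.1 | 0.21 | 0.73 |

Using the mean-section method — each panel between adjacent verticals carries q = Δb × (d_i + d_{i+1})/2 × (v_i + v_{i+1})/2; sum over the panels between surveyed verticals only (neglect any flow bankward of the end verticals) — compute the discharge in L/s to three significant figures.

6040 L/s

Panel 1-2: Δb = 2 m, d̄ = (0.17+0.35)/2 = 0.26, v̄ = (0.51+0.74)/2 = 0.625 → q = 2×0.26×0.625 = 0.3250 m³/s
Panel 2-3: Δb = 2.8 m, d̄ = (0.35+0.62)/2 = 0.485, v̄ = (0.74+1.10)/2 = 0.92 → q = 2.8×0.485×0.92 = 1.249 m³/s
Panel 3-4: Δb = 6.9 m, d̄ = (0.62+0.47)/2 = 0.545, v̄ = (1.10+0.87)/2 = 0.985 → q = 6.9×0.545×0.985 = 3.704 m³/s
Panel 4-5: Δb = 2.8 m, d̄ = (0.47+0.21)/2 = 0.34, v̄ = (0.87+0.73)/2 = 0.8 → q = 2.8×0.34×0.8 = 0.7616 m³/s
Q = Σ q = 6.040 m³/s
= 6.040 × 1000 = 6040 L/s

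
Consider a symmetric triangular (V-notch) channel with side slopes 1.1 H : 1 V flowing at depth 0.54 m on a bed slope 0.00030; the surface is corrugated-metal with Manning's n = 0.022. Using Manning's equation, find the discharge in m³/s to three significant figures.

0.0863 m³/s

A = z·y² = 1.1×0.54² = 0.3208 m²
P = 2y√(1+z²) = 2×0.54×√(1+1.1²) = 1.606 m
R = A/P = 0.3208/1.606 = 0.1998 m
Q = (1/n)·A·R^(2/3)·S^(1/2) = (1/0.022) × 0.3208 × 0.1998^(2/3) × 0.00030^(1/2) = 0.08630 m³/s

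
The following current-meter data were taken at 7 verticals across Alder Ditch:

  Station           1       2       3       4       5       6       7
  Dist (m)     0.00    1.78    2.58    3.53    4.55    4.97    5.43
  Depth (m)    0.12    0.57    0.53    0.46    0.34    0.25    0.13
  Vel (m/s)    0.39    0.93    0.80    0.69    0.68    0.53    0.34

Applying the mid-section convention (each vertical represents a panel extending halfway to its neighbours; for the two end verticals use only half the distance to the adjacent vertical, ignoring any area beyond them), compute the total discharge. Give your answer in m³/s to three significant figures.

1.64 m³/s

w_1 = (1.78 − 0.00)/2 = 0.89 m; q_1 = 0.39 × 0.12 × 0.89 = 0.04165 m³/s
w_2 = (2.58 − 0.00)/2 = 1.29 m; q_2 = 0.93 × 0.57 × 1.29 = 0.6838 m³/s
w_3 = (3.53 − 1.78)/2 = 0.875 m; q_3 = 0.80 × 0.53 × 0.875 = 0.3710 m³/s
w_4 = (4.55 − 2.58)/2 = 0.985 m; q_4 = 0.69 × 0.46 × 0.985 = 0.3126 m³/s
w_5 = (4.97 − 3.53)/2 = 0.72 m; q_5 = 0.68 × 0.34 × 0.72 = 0.1665 m³/s
w_6 = (5.43 − 4.55)/2 = 0.44 m; q_6 = 0.53 × 0.25 × 0.44 = 0.05830 m³/s
w_7 = (5.43 − 4.97)/2 = 0.23 m; q_7 = 0.34 × 0.13 × 0.23 = 0.01017 m³/s
Q = Σ qᵢ = 1.644 m³/s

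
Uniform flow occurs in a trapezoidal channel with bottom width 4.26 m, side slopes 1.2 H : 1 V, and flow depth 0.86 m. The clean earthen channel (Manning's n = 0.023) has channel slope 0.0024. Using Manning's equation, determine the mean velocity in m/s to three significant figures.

1.61 m/s

A = (b + z·y)·y = (4.26 + 1.2×0.86)×0.86 = 4.551 m²
P = b + 2y√(1+z²) = 4.26 + 2×0.86×√(1+1.2²) = 6.947 m
R = A/P = 4.551/6.947 = 0.6551 m
Q = (1/n)·A·R^(2/3)·S^(1/2) = (1/0.023) × 4.551 × 0.6551^(2/3) × 0.0024^(1/2) = 7.312 m³/s
V = Q/A = 7.312/4.551 = 1.607 m/s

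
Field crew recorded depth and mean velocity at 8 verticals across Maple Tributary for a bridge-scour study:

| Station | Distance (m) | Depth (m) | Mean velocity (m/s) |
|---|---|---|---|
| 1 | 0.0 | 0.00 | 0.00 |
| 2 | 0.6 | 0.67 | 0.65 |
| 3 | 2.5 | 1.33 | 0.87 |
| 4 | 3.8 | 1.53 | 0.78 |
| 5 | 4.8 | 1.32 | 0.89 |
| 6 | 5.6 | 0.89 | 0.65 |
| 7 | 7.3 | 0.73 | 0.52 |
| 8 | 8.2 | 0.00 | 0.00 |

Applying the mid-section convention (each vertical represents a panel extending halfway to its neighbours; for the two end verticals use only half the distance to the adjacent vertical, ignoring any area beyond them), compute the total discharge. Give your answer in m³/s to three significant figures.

w_2 = (2.5 − 0.0)/2 = 1.25 m; q_2 = 0.65 × 0.67 × 1.25 = 0.5444 m³/s
w_3 = (3.8 − 0.6)/2 = 1.6 m; q_3 = 0.87 × 1.33 × 1.6 = 1.851 m³/s
w_4 = (4.8 − 2.5)/2 = 1.15 m; q_4 = 0.78 × 1.53 × 1.15 = 1.372 m³/s
w_5 = (5.6 − 3.8)/2 = 0.9 m; q_5 = 0.89 × 1.32 × 0.9 = 1.057 m³/s
w_6 = (7.3 − 4.8)/2 = 1.25 m; q_6 = 0.65 × 0.89 × 1.25 = 0.7231 m³/s
w_7 = (8.2 − 5.6)/2 = 1.3 m; q_7 = 0.52 × 0.73 × 1.3 = 0.4935 m³/s
Stations 1, 8 contribute zero (depth or velocity is 0).
Q = Σ qᵢ = 6.042 m³/s

6.04 m³/s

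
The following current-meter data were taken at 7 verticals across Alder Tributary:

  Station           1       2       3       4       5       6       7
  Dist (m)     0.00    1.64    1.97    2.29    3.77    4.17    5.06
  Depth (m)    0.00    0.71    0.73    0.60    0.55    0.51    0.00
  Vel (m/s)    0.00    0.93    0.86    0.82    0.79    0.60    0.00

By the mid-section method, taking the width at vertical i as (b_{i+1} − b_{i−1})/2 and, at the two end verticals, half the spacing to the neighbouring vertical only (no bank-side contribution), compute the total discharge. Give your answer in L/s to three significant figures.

w_2 = (1.97 − 0.00)/2 = 0.985 m; q_2 = 0.93 × 0.71 × 0.985 = 0.6504 m³/s
w_3 = (2.29 − 1.64)/2 = 0.325 m; q_3 = 0.86 × 0.73 × 0.325 = 0.2040 m³/s
w_4 = (3.77 − 1.97)/2 = 0.9 m; q_4 = 0.82 × 0.60 × 0.9 = 0.4428 m³/s
w_5 = (4.17 − 2.29)/2 = 0.94 m; q_5 = 0.79 × 0.55 × 0.94 = 0.4084 m³/s
w_6 = (5.06 − 3.77)/2 = 0.645 m; q_6 = 0.60 × 0.51 × 0.645 = 0.1974 m³/s
Stations 1, 7 contribute zero (depth or velocity is 0).
Q = Σ qᵢ = 1.903 m³/s
= 1.903 × 1000 = 1903 L/s

1900 L/s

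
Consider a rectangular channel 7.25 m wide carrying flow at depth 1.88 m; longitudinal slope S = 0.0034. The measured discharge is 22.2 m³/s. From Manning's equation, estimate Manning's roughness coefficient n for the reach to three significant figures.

A = b·y = 7.25 × 1.88 = 13.63 m²
P = b + 2y = 7.25 + 2×1.88 = 11.01 m
R = A/P = 13.63/11.01 = 1.238 m
n = (1/Q)·A·R^(2/3)·S^(1/2) = (1/22.2) × 13.63 × 1.153 × 0.05831 = 0.04128

0.0413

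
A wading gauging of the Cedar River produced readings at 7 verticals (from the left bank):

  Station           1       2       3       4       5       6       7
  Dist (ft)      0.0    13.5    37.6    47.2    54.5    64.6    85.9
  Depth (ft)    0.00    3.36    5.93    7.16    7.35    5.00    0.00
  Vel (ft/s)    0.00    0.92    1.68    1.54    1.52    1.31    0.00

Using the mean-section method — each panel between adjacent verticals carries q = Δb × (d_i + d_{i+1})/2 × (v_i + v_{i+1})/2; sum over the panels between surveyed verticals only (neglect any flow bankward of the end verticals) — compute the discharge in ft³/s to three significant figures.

Panel 1-2: Δb = 13.5 ft, d̄ = (0.00+3.36)/2 = 1.68, v̄ = (0.00+0.92)/2 = 0.46 → q = 13.5×1.68×0.46 = 10.43 ft³/s
Panel 2-3: Δb = 24.1 ft, d̄ = (3.36+5.93)/2 = 4.645, v̄ = (0.92+1.68)/2 = 1.3 → q = 24.1×4.645×1.3 = 145.5 ft³/s
Panel 3-4: Δb = 9.6 ft, d̄ = (5.93+7.16)/2 = 6.545, v̄ = (1.68+1.54)/2 = 1.61 → q = 9.6×6.545×1.61 = 101.2 ft³/s
Panel 4-5: Δb = 7.3 ft, d̄ = (7.16+7.35)/2 = 7.255, v̄ = (1.54+1.52)/2 = 1.53 → q = 7.3×7.255×1.53 = 81.03 ft³/s
Panel 5-6: Δb = 10.1 ft, d̄ = (7.35+5.00)/2 = 6.175, v̄ = (1.52+1.31)/2 = 1.415 → q = 10.1×6.175×1.415 = 88.25 ft³/s
Panel 6-7: Δb = 21.3 ft, d̄ = (5.00+0.00)/2 = 2.5, v̄ = (1.31+0.00)/2 = 0.655 → q = 21.3×2.5×0.655 = 34.88 ft³/s
Q = Σ q = 461.3 ft³/s

461 ft³/s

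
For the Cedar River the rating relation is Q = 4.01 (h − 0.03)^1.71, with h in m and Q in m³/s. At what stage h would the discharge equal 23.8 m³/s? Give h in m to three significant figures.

2.86 m

h − h₀ = (Q/C)^(1/b) = (23.8/4.01)^(1/1.71) = 2.833 m
h = 0.03 + 2.833 = 2.863 m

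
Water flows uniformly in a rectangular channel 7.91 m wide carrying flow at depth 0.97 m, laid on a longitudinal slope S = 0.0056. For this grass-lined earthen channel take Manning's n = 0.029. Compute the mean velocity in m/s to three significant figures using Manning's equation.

A = b·y = 7.91 × 0.97 = 7.673 m²
P = b + 2y = 7.91 + 2×0.97 = 9.850 m
R = A/P = 7.673/9.850 = 0.7790 m
Q = (1/n)·A·R^(2/3)·S^(1/2) = (1/0.029) × 7.673 × 0.7790^(2/3) × 0.0056^(1/2) = 16.76 m³/s
V = Q/A = 16.76/7.673 = 2.185 m/s

2.18 m/s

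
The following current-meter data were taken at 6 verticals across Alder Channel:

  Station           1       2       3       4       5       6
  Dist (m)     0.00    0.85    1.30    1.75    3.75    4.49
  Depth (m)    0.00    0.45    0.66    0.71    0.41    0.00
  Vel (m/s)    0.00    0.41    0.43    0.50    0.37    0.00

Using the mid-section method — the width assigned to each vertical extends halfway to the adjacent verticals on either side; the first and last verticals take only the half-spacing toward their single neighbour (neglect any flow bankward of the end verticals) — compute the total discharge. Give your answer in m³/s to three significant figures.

w_2 = (1.30 − 0.00)/2 = 0.65 m; q_2 = 0.41 × 0.45 × 0.65 = 0.1199 m³/s
w_3 = (1.75 − 0.85)/2 = 0.45 m; q_3 = 0.43 × 0.66 × 0.45 = 0.1277 m³/s
w_4 = (3.75 − 1.30)/2 = 1.225 m; q_4 = 0.50 × 0.71 × 1.225 = 0.4349 m³/s
w_5 = (4.49 − 1.75)/2 = 1.37 m; q_5 = 0.37 × 0.41 × 1.37 = 0.2078 m³/s
Stations 1, 6 contribute zero (depth or velocity is 0).
Q = Σ qᵢ = 0.8903 m³/s

0.890 m³/s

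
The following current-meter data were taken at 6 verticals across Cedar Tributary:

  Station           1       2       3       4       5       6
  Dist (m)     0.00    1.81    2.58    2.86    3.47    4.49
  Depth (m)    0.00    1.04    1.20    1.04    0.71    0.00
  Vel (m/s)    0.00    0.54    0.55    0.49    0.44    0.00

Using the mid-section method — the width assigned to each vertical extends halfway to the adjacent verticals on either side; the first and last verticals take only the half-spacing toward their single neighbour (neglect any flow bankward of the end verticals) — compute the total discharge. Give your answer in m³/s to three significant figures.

w_2 = (2.58 − 0.00)/2 = 1.29 m; q_2 = 0.54 × 1.04 × 1.29 = 0.7245 m³/s
w_3 = (2.86 − 1.81)/2 = 0.525 m; q_3 = 0.55 × 1.20 × 0.525 = 0.3465 m³/s
w_4 = (3.47 − 2.58)/2 = 0.445 m; q_4 = 0.49 × 1.04 × 0.445 = 0.2268 m³/s
w_5 = (4.49 − 2.86)/2 = 0.815 m; q_5 = 0.44 × 0.71 × 0.815 = 0.2546 m³/s
Stations 1, 6 contribute zero (depth or velocity is 0).
Q = Σ qᵢ = 1.552 m³/s

1.55 m³/s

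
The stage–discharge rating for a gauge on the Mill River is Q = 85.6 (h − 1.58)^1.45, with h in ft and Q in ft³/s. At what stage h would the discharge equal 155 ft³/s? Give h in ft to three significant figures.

3.09 ft

h − h₀ = (Q/C)^(1/b) = (155/85.6)^(1/1.45) = 1.506 ft
h = 1.58 + 1.506 = 3.086 ft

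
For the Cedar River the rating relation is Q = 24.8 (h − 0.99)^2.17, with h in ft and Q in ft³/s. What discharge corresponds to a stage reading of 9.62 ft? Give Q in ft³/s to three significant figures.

2660 ft³/s

Q = 24.8 × (9.62 − 0.99)^2.17 = 24.8 × 8.63^2.17 = 2664 ft³/s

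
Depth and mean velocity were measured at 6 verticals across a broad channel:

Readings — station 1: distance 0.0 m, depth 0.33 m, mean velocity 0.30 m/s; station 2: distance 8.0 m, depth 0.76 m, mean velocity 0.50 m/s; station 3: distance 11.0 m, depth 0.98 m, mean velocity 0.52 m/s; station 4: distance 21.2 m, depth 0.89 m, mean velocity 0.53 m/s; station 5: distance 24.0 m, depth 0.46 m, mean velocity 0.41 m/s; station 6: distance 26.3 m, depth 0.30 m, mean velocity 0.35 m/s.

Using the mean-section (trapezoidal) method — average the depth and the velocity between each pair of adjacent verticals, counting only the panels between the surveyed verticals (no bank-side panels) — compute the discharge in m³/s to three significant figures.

9.30 m³/s

Panel 1-2: Δb = 8 m, d̄ = (0.33+0.76)/2 = 0.545, v̄ = (0.30+0.50)/2 = 0.4 → q = 8×0.545×0.4 = 1.744 m³/s
Panel 2-3: Δb = 3 m, d̄ = (0.76+0.98)/2 = 0.87, v̄ = (0.50+0.52)/2 = 0.51 → q = 3×0.87×0.51 = 1.331 m³/s
Panel 3-4: Δb = 10.2 m, d̄ = (0.98+0.89)/2 = 0.935, v̄ = (0.52+0.53)/2 = 0.525 → q = 10.2×0.935×0.525 = 5.007 m³/s
Panel 4-5: Δb = 2.8 m, d̄ = (0.89+0.46)/2 = 0.675, v̄ = (0.53+0.41)/2 = 0.47 → q = 2.8×0.675×0.47 = 0.8883 m³/s
Panel 5-6: Δb = 2.3 m, d̄ = (0.46+0.30)/2 = 0.38, v̄ = (0.41+0.35)/2 = 0.38 → q = 2.3×0.38×0.38 = 0.3321 m³/s
Q = Σ q = 9.302 m³/s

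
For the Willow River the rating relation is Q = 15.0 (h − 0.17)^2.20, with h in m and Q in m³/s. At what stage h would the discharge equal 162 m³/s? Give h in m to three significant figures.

3.12 m

h − h₀ = (Q/C)^(1/b) = (162/15.0)^(1/2.20) = 2.949 m
h = 0.17 + 2.949 = 3.119 m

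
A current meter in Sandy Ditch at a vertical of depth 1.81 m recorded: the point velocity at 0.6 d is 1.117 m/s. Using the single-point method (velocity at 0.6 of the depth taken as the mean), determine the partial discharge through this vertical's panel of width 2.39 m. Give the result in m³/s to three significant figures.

4.83 m³/s

v̄ = v₀.₆ = 1.117 m/s
q = v̄ × d × w = 1.117 × 1.81 × 2.39 = 4.832 m³/s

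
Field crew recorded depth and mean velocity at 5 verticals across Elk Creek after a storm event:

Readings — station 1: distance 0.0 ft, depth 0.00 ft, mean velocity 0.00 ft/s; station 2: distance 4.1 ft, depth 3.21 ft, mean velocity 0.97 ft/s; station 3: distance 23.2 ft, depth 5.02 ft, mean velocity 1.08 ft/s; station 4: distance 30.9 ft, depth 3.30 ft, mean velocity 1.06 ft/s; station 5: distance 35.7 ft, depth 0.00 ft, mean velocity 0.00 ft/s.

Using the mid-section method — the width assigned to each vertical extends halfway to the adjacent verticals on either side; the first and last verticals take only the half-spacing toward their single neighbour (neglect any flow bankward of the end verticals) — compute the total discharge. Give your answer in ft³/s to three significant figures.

131 ft³/s

w_2 = (23.2 − 0.0)/2 = 11.6 ft; q_2 = 0.97 × 3.21 × 11.6 = 36.12 ft³/s
w_3 = (30.9 − 4.1)/2 = 13.4 ft; q_3 = 1.08 × 5.02 × 13.4 = 72.65 ft³/s
w_4 = (35.7 − 23.2)/2 = 6.25 ft; q_4 = 1.06 × 3.30 × 6.25 = 21.86 ft³/s
Stations 1, 5 contribute zero (depth or velocity is 0).
Q = Σ qᵢ = 130.6 ft³/s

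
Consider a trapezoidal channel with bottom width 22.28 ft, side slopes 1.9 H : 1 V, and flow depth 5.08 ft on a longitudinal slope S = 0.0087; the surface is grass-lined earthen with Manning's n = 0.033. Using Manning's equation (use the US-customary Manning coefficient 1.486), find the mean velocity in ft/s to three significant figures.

A = (b + z·y)·y = (22.28 + 1.9×5.08)×5.08 = 162.2 ft²
P = b + 2y√(1+z²) = 22.28 + 2×5.08×√(1+1.9²) = 44.09 ft
R = A/P = 162.2/44.09 = 3.679 ft
Q = (1.486/n)·A·R^(2/3)·S^(1/2) = (1.486/0.033) × 162.2 × 3.679^(2/3) × 0.0087^(1/2) = 1624 ft³/s
V = Q/A = 1624/162.2 = 10.01 ft/s

10.0 ft/s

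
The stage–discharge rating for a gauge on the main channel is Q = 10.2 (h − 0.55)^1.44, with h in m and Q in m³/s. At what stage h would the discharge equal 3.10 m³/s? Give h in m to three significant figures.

h − h₀ = (Q/C)^(1/b) = (3.10/10.2)^(1/1.44) = 0.4373 m
h = 0.55 + 0.4373 = 0.9873 m

0.987 m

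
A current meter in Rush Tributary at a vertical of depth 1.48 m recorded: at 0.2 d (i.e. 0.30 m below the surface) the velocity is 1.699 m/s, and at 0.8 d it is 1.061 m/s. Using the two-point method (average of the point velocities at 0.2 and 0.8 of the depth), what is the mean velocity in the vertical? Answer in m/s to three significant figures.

1.38 m/s

v̄ = (1.699 + 1.061) / 2 = 1.380 m/s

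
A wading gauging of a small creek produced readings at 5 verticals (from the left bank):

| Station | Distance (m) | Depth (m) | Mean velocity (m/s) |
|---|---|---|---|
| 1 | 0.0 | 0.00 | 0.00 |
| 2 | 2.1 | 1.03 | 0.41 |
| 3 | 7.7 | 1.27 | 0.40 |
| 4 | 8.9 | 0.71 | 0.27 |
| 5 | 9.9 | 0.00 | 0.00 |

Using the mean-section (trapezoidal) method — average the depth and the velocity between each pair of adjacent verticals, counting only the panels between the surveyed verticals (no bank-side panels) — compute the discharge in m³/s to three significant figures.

Panel 1-2: Δb = 2.1 m, d̄ = (0.00+1.03)/2 = 0.515, v̄ = (0.00+0.41)/2 = 0.205 → q = 2.1×0.515×0.205 = 0.2217 m³/s
Panel 2-3: Δb = 5.6 m, d̄ = (1.03+1.27)/2 = 1.15, v̄ = (0.41+0.40)/2 = 0.405 → q = 5.6×1.15×0.405 = 2.608 m³/s
Panel 3-4: Δb = 1.2 m, d̄ = (1.27+0.71)/2 = 0.99, v̄ = (0.40+0.27)/2 = 0.335 → q = 1.2×0.99×0.335 = 0.3980 m³/s
Panel 4-5: Δb = 1 m, d̄ = (0.71+0.00)/2 = 0.355, v̄ = (0.27+0.00)/2 = 0.135 → q = 1×0.355×0.135 = 0.04793 m³/s
Q = Σ q = 3.276 m³/s

3.28 m³/s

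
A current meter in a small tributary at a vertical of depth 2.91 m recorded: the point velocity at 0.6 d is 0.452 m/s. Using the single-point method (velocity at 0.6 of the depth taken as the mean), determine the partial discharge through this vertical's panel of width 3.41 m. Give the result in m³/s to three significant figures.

4.49 m³/s

v̄ = v₀.₆ = 0.452 m/s
q = v̄ × d × w = 0.4520 × 2.91 × 3.41 = 4.485 m³/s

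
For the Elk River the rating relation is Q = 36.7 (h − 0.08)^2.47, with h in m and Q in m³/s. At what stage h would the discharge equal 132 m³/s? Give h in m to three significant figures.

h − h₀ = (Q/C)^(1/b) = (132/36.7)^(1/2.47) = 1.679 m
h = 0.08 + 1.679 = 1.759 m

1.76 m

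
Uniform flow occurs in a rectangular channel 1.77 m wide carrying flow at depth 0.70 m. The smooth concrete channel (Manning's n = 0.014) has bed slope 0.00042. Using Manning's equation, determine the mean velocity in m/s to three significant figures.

A = b·y = 1.77 × 0.70 = 1.239 m²
P = b + 2y = 1.77 + 2×0.70 = 3.170 m
R = A/P = 1.239/3.170 = 0.3909 m
Q = (1/n)·A·R^(2/3)·S^(1/2) = (1/0.014) × 1.239 × 0.3909^(2/3) × 0.00042^(1/2) = 0.9696 m³/s
V = Q/A = 0.9696/1.239 = 0.7825 m/s

0.783 m/s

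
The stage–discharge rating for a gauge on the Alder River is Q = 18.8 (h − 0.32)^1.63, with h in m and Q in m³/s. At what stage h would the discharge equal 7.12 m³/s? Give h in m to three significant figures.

h − h₀ = (Q/C)^(1/b) = (7.12/18.8)^(1/1.63) = 0.5512 m
h = 0.32 + 0.5512 = 0.8712 m

0.871 m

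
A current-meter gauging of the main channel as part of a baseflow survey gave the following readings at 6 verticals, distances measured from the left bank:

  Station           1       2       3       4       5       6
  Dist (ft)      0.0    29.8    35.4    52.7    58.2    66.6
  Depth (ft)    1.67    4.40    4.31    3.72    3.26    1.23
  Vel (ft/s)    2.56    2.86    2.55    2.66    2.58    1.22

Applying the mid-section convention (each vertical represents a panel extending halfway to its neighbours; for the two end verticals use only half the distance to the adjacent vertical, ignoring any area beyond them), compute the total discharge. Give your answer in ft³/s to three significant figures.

w_1 = (29.8 − 0.0)/2 = 14.9 ft; q_1 = 2.56 × 1.67 × 14.9 = 63.70 ft³/s
w_2 = (35.4 − 0.0)/2 = 17.7 ft; q_2 = 2.86 × 4.40 × 17.7 = 222.7 ft³/s
w_3 = (52.7 − 29.8)/2 = 11.45 ft; q_3 = 2.55 × 4.31 × 11.45 = 125.8 ft³/s
w_4 = (58.2 − 35.4)/2 = 11.4 ft; q_4 = 2.66 × 3.72 × 11.4 = 112.8 ft³/s
w_5 = (66.6 − 52.7)/2 = 6.95 ft; q_5 = 2.58 × 3.26 × 6.95 = 58.46 ft³/s
w_6 = (66.6 − 58.2)/2 = 4.2 ft; q_6 = 1.22 × 1.23 × 4.2 = 6.303 ft³/s
Q = Σ qᵢ = 589.8 ft³/s

590 ft³/s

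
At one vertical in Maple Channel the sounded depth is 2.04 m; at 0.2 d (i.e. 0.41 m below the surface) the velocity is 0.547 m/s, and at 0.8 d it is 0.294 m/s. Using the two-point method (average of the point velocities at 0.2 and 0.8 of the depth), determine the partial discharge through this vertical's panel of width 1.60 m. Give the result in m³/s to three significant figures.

1.37 m³/s

v̄ = (0.547 + 0.294) / 2 = 0.4205 m/s
q = v̄ × d × w = 0.4205 × 2.04 × 1.60 = 1.373 m³/s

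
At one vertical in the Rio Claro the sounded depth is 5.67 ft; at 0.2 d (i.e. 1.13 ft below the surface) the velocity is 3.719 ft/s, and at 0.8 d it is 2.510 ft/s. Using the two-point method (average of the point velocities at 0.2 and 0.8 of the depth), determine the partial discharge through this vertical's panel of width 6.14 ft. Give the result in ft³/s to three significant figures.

v̄ = (3.719 + 2.510) / 2 = 3.115 ft/s
q = v̄ × d × w = 3.115 × 5.67 × 6.14 = 108.4 ft³/s

108 ft³/s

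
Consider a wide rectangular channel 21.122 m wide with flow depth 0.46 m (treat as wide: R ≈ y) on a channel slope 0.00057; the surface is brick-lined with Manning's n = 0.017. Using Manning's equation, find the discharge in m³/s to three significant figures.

8.13 m³/s

A = b·y = 21.122 × 0.46 = 9.716 m²
Wide channel: R ≈ y = 0.46 m
Q = (1/n)·A·R^(2/3)·S^(1/2) = (1/0.017) × 9.716 × 0.4600^(2/3) × 0.00057^(1/2) = 8.131 m³/s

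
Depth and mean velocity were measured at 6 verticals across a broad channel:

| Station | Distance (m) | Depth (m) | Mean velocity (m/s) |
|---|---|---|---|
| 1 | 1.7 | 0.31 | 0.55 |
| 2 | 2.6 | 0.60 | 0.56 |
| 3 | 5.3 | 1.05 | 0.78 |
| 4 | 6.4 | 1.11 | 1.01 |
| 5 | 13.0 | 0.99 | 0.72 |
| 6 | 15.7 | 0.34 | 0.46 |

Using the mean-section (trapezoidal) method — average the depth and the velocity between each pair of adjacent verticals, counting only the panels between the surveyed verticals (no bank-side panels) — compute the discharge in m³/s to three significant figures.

9.84 m³/s

Panel 1-2: Δb = 0.9 m, d̄ = (0.31+0.60)/2 = 0.455, v̄ = (0.55+0.56)/2 = 0.555 → q = 0.9×0.455×0.555 = 0.2273 m³/s
Panel 2-3: Δb = 2.7 m, d̄ = (0.60+1.05)/2 = 0.825, v̄ = (0.56+0.78)/2 = 0.67 → q = 2.7×0.825×0.67 = 1.492 m³/s
Panel 3-4: Δb = 1.1 m, d̄ = (1.05+1.11)/2 = 1.08, v̄ = (0.78+1.01)/2 = 0.895 → q = 1.1×1.08×0.895 = 1.063 m³/s
Panel 4-5: Δb = 6.6 m, d̄ = (1.11+0.99)/2 = 1.05, v̄ = (1.01+0.72)/2 = 0.865 → q = 6.6×1.05×0.865 = 5.994 m³/s
Panel 5-6: Δb = 2.7 m, d̄ = (0.99+0.34)/2 = 0.665, v̄ = (0.72+0.46)/2 = 0.59 → q = 2.7×0.665×0.59 = 1.059 m³/s
Q = Σ q = 9.837 m³/s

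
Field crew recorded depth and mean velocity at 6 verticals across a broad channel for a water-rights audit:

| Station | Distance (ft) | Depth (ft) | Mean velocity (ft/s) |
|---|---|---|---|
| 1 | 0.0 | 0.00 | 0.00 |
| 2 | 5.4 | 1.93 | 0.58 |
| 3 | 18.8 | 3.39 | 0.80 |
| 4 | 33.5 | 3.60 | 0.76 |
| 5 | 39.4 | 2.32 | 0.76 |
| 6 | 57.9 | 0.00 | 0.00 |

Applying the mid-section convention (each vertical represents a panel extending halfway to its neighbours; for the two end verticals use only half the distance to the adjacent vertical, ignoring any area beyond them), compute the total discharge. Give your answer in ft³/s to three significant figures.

w_2 = (18.8 − 0.0)/2 = 9.4 ft; q_2 = 0.58 × 1.93 × 9.4 = 10.52 ft³/s
w_3 = (33.5 − 5.4)/2 = 14.05 ft; q_3 = 0.80 × 3.39 × 14.05 = 38.10 ft³/s
w_4 = (39.4 − 18.8)/2 = 10.3 ft; q_4 = 0.76 × 3.60 × 10.3 = 28.18 ft³/s
w_5 = (57.9 − 33.5)/2 = 12.2 ft; q_5 = 0.76 × 2.32 × 12.2 = 21.51 ft³/s
Stations 1, 6 contribute zero (depth or velocity is 0).
Q = Σ qᵢ = 98.32 ft³/s

98.3 ft³/s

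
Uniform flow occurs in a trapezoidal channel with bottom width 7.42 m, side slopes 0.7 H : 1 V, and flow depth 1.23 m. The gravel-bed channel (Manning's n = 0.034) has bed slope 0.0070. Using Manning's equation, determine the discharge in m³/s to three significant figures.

24.7 m³/s

A = (b + z·y)·y = (7.42 + 0.7×1.23)×1.23 = 10.19 m²
P = b + 2y√(1+z²) = 7.42 + 2×1.23×√(1+0.7²) = 10.42 m
R = A/P = 10.19/10.42 = 0.9772 m
Q = (1/n)·A·R^(2/3)·S^(1/2) = (1/0.034) × 10.19 × 0.9772^(2/3) × 0.0070^(1/2) = 24.68 m³/s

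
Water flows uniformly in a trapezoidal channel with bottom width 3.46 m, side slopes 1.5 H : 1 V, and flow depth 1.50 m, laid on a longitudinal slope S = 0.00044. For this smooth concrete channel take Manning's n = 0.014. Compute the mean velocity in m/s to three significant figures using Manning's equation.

1.46 m/s

A = (b + z·y)·y = (3.46 + 1.5×1.50)×1.50 = 8.565 m²
P = b + 2y√(1+z²) = 3.46 + 2×1.50×√(1+1.5²) = 8.868 m
R = A/P = 8.565/8.868 = 0.9658 m
Q = (1/n)·A·R^(2/3)·S^(1/2) = (1/0.014) × 8.565 × 0.9658^(2/3) × 0.00044^(1/2) = 12.54 m³/s
V = Q/A = 12.54/8.565 = 1.464 m/s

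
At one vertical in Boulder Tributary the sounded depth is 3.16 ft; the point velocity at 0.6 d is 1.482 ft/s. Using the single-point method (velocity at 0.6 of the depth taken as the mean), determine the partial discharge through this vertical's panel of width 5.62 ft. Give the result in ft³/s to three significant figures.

26.3 ft³/s

v̄ = v₀.₆ = 1.482 ft/s
q = v̄ × d × w = 1.482 × 3.16 × 5.62 = 26.32 ft³/s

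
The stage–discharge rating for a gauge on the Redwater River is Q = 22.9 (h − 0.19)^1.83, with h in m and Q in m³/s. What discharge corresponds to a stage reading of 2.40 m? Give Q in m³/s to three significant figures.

97.7 m³/s

Q = 22.9 × (2.40 − 0.19)^1.83 = 22.9 × 2.21^1.83 = 97.74 m³/s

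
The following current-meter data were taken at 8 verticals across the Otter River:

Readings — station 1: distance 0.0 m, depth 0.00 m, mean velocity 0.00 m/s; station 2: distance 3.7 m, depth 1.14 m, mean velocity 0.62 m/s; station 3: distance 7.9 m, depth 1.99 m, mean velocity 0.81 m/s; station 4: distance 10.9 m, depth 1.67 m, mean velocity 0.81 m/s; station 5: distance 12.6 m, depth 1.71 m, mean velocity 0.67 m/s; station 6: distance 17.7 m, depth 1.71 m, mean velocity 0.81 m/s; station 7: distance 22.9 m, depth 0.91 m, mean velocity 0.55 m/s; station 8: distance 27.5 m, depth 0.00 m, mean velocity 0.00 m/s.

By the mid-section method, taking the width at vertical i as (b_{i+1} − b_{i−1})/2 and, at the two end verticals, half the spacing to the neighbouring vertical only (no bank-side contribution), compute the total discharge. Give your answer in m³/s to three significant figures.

25.3 m³/s

w_2 = (7.9 − 0.0)/2 = 3.95 m; q_2 = 0.62 × 1.14 × 3.95 = 2.792 m³/s
w_3 = (10.9 − 3.7)/2 = 3.6 m; q_3 = 0.81 × 1.99 × 3.6 = 5.803 m³/s
w_4 = (12.6 − 7.9)/2 = 2.35 m; q_4 = 0.81 × 1.67 × 2.35 = 3.179 m³/s
w_5 = (17.7 − 10.9)/2 = 3.4 m; q_5 = 0.67 × 1.71 × 3.4 = 3.895 m³/s
w_6 = (22.9 − 12.6)/2 = 5.15 m; q_6 = 0.81 × 1.71 × 5.15 = 7.133 m³/s
w_7 = (27.5 − 17.7)/2 = 4.9 m; q_7 = 0.55 × 0.91 × 4.9 = 2.452 m³/s
Stations 1, 8 contribute zero (depth or velocity is 0).
Q = Σ qᵢ = 25.25 m³/s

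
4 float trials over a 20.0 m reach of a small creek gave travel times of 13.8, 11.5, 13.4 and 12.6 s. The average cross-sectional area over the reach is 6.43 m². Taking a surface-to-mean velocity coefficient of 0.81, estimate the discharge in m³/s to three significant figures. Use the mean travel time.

t̄ = (13.8 + 11.5 + 13.4 + 12.6) / 4 = 12.825 s
v_surface = L / t̄ = 20.0 / 12.825 = 1.559 m/s
v_mean = 0.81 × 1.559 = 1.263 m/s
Q = A × v_mean = 6.43 × 1.263 = 8.122 m³/s

8.12 m³/s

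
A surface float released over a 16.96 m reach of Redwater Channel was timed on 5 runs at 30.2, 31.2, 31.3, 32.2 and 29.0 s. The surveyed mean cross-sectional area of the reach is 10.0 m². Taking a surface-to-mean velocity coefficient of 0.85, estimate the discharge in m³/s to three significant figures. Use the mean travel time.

4.68 m³/s

t̄ = (30.2 + 31.2 + 31.3 + 32.2 + 29.0) / 5 = 30.78 s
v_surface = L / t̄ = 16.96 / 30.78 = 0.5510 m/s
v_mean = 0.85 × 0.5510 = 0.4684 m/s
Q = A × v_mean = 10.0 × 0.4684 = 4.684 m³/s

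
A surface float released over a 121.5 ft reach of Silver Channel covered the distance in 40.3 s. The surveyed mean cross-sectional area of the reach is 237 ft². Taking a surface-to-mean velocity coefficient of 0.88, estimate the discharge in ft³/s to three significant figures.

v_surface = L / t̄ = 121.5 / 40.3 = 3.015 ft/s
v_mean = 0.88 × 3.015 = 2.653 ft/s
Q = A × v_mean = 237 × 2.653 = 628.8 ft³/s

629 ft³/s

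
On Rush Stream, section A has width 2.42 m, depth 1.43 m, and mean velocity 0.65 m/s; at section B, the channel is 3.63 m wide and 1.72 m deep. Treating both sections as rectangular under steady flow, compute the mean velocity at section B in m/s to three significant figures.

Q = A₁V₁ = (2.42×1.43) × 0.65 = 2.249 m³/s
A₂ = 3.63 × 1.72 = 6.244 m²
V₂ = Q/A₂ = 2.249/6.244 = 0.3603 m/s

0.360 m/s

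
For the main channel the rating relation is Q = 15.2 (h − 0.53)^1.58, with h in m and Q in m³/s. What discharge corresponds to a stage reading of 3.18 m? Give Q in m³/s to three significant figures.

70.9 m³/s

Q = 15.2 × (3.18 − 0.53)^1.58 = 15.2 × 2.65^1.58 = 70.89 m³/s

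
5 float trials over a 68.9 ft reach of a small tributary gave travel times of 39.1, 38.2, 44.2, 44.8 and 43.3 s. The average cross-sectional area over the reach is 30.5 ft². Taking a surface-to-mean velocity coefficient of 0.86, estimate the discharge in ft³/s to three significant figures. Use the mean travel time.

43.1 ft³/s

t̄ = (39.1 + 38.2 + 44.2 + 44.8 + 43.3) / 5 = 41.92 s
v_surface = L / t̄ = 68.9 / 41.92 = 1.644 ft/s
v_mean = 0.86 × 1.644 = 1.414 ft/s
Q = A × v_mean = 30.5 × 1.414 = 43.11 ft³/s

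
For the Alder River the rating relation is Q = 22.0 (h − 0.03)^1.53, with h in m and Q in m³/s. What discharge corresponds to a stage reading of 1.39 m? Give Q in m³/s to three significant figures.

Q = 22.0 × (1.39 − 0.03)^1.53 = 22.0 × 1.36^1.53 = 35.22 m³/s

35.2 m³/s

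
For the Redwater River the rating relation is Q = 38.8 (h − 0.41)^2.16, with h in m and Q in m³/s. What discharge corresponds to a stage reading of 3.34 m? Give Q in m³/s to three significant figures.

Q = 38.8 × (3.34 − 0.41)^2.16 = 38.8 × 2.93^2.16 = 395.6 m³/s

396 m³/s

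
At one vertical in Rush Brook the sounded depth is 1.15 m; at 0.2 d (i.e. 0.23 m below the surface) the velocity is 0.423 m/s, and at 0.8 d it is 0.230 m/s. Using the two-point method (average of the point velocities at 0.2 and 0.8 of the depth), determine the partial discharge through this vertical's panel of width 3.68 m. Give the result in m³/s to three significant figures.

1.38 m³/s

v̄ = (0.423 + 0.230) / 2 = 0.3265 m/s
q = v̄ × d × w = 0.3265 × 1.15 × 3.68 = 1.382 m³/s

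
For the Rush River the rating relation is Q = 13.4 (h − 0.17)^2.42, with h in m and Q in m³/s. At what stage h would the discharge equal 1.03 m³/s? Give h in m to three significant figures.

h − h₀ = (Q/C)^(1/b) = (1.03/13.4)^(1/2.42) = 0.3464 m
h = 0.17 + 0.3464 = 0.5164 m

0.516 m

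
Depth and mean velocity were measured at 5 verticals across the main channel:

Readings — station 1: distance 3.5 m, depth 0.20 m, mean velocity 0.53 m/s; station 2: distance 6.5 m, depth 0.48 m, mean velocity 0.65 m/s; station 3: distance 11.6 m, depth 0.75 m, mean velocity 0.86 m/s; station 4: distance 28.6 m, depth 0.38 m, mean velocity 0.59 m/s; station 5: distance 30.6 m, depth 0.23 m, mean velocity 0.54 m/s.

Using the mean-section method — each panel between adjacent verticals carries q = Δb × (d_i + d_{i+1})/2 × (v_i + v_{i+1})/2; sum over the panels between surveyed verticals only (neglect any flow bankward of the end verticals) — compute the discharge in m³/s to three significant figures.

Panel 1-2: Δb = 3 m, d̄ = (0.20+0.48)/2 = 0.34, v̄ = (0.53+0.65)/2 = 0.59 → q = 3×0.34×0.59 = 0.6018 m³/s
Panel 2-3: Δb = 5.1 m, d̄ = (0.48+0.75)/2 = 0.615, v̄ = (0.65+0.86)/2 = 0.755 → q = 5.1×0.615×0.755 = 2.368 m³/s
Panel 3-4: Δb = 17 m, d̄ = (0.75+0.38)/2 = 0.565, v̄ = (0.86+0.59)/2 = 0.725 → q = 17×0.565×0.725 = 6.964 m³/s
Panel 4-5: Δb = 2 m, d̄ = (0.38+0.23)/2 = 0.305, v̄ = (0.59+0.54)/2 = 0.565 → q = 2×0.305×0.565 = 0.3447 m³/s
Q = Σ q = 10.28 m³/s

10.3 m³/s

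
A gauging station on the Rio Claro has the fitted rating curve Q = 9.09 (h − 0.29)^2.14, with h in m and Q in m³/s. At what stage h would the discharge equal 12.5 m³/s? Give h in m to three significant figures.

1.45 m

h − h₀ = (Q/C)^(1/b) = (12.5/9.09)^(1/2.14) = 1.161 m
h = 0.29 + 1.161 = 1.451 m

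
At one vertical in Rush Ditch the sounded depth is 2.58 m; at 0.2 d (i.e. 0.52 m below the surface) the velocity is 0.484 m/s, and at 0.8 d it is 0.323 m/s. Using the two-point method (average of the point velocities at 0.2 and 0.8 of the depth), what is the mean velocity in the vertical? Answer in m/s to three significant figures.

v̄ = (0.484 + 0.323) / 2 = 0.4035 m/s

0.404 m/s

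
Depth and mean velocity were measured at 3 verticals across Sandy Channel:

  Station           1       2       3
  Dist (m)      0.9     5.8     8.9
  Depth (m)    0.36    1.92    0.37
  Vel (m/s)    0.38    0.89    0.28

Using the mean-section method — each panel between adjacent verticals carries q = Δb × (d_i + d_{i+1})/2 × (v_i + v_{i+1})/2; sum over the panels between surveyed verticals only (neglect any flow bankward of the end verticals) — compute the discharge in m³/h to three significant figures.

20200 m³/h

Panel 1-2: Δb = 4.9 m, d̄ = (0.36+1.92)/2 = 1.14, v̄ = (0.38+0.89)/2 = 0.635 → q = 4.9×1.14×0.635 = 3.547 m³/s
Panel 2-3: Δb = 3.1 m, d̄ = (1.92+0.37)/2 = 1.145, v̄ = (0.89+0.28)/2 = 0.585 → q = 3.1×1.145×0.585 = 2.076 m³/s
Q = Σ q = 5.624 m³/s
= 5.624 × 3600 = 20240 m³/h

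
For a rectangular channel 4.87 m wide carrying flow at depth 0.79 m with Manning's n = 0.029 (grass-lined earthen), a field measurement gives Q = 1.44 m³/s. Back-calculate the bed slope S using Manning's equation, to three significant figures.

A = b·y = 4.87 × 0.79 = 3.847 m²
P = b + 2y = 4.87 + 2×0.79 = 6.450 m
R = A/P = 3.847/6.450 = 0.5965 m
S = (Q·n / (1·A·R^(2/3)))² = (1.44×0.029 / (1×3.847×0.7086))² = 0.0002346

0.000235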